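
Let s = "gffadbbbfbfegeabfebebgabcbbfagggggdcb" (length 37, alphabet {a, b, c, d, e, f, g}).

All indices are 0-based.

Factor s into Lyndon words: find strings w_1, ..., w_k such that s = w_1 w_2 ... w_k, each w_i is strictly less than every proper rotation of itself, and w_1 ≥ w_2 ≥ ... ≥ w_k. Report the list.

["g", "f", "f", "adbbbfbfege", "abfebebg", "abcbbfagggggdcb"]

emit factor 1: 'g' (i=0, period=1)
emit factor 2: 'f' (i=1, period=1)
emit factor 3: 'f' (i=2, period=1)
emit factor 4: 'adbbbfbfege' (i=3, period=11)
emit factor 5: 'abfebebg' (i=14, period=8)
emit factor 6: 'abcbbfagggggdcb' (i=22, period=15)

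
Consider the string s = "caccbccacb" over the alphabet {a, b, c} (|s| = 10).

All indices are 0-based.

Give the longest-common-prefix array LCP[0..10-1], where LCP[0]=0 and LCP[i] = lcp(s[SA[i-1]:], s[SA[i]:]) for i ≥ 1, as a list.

rank | idx | suffix
   0 |   7 | acb
   1 |   1 | accbccacb
   2 |   9 | b
   3 |   4 | bccacb
   4 |   6 | cacb
   5 |   0 | caccbccacb
   6 |   8 | cb
   7 |   3 | cbccacb
   8 |   5 | ccacb
   9 |   2 | ccbccacb

SA = [7, 1, 9, 4, 6, 0, 8, 3, 5, 2]
i: (SA[i-1],SA[i]) lcp shared
  1: (7,1) 2 'ac'
  2: (1,9) 0 ''
  3: (9,4) 1 'b'
  4: (4,6) 0 ''
  5: (6,0) 3 'cac'
  6: (0,8) 1 'c'
  7: (8,3) 2 'cb'
  8: (3,5) 1 'c'
  9: (5,2) 2 'cc'

[0, 2, 0, 1, 0, 3, 1, 2, 1, 2]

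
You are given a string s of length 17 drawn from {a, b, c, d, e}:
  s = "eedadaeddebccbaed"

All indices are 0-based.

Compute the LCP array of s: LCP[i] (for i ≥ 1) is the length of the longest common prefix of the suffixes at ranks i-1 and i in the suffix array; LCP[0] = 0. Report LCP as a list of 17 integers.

[0, 1, 3, 0, 1, 0, 1, 0, 1, 2, 1, 1, 0, 1, 2, 2, 1]

rank→(start, suffix):
  0 → (3, 'adaeddebccbaed')
  1 → (14, 'aed')
  2 → (5, 'aeddebccbaed')
  3 → (13, 'baed')
  4 → (10, 'bccbaed')
  5 → (12, 'cbaed')
  6 → (11, 'ccbaed')
  7 → (16, 'd')
  8 → (2, 'dadaeddebccbaed')
  9 → (4, 'daeddebccbaed')
  10 → (7, 'ddebccbaed')
  11 → (8, 'debccbaed')
  12 → (9, 'ebccbaed')
  13 → (15, 'ed')
  14 → (1, 'edadaeddebccbaed')
  15 → (6, 'eddebccbaed')
  16 → (0, 'eedadaeddebccbaed')

SA = [3, 14, 5, 13, 10, 12, 11, 16, 2, 4, 7, 8, 9, 15, 1, 6, 0]
[i] adj suffixes → lcp
  [1] 3/14 → 1 ('a')
  [2] 14/5 → 3 ('aed')
  [3] 5/13 → 0 ('')
  [4] 13/10 → 1 ('b')
  [5] 10/12 → 0 ('')
  [6] 12/11 → 1 ('c')
  [7] 11/16 → 0 ('')
  [8] 16/2 → 1 ('d')
  [9] 2/4 → 2 ('da')
  [10] 4/7 → 1 ('d')
  [11] 7/8 → 1 ('d')
  [12] 8/9 → 0 ('')
  [13] 9/15 → 1 ('e')
  [14] 15/1 → 2 ('ed')
  [15] 1/6 → 2 ('ed')
  [16] 6/0 → 1 ('e')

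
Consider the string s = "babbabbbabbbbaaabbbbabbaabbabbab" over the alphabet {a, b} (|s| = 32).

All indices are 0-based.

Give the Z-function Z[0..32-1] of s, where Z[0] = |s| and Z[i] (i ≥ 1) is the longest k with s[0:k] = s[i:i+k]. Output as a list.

Z[0]=32
i=1: i≥r, start 0; Z[1]=0
i=2: i≥r, start 0; Z[2]=1 grow→box=[2,3)
i=3: i≥r, start 0; Z[3]=4 grow→box=[3,7)
i=4: min(r-i=3, Z[1]=0)=0; Z[4]=0
i=5: min(r-i=2, Z[2]=1)=1; Z[5]=1
i=6: min(r-i=1, Z[3]=4)=1; Z[6]=1
i=7: i≥r, start 0; Z[7]=4 grow→box=[7,11)
i=8: min(r-i=3, Z[1]=0)=0; Z[8]=0
i=9: min(r-i=2, Z[2]=1)=1; Z[9]=1
i=10: min(r-i=1, Z[3]=4)=1; Z[10]=1
i=11: i≥r, start 0; Z[11]=1 grow→box=[11,12)
i=12: i≥r, start 0; Z[12]=2 grow→box=[12,14)
i=13: min(r-i=1, Z[1]=0)=0; Z[13]=0
i=14: i≥r, start 0; Z[14]=0
i=15: i≥r, start 0; Z[15]=0
i=16: i≥r, start 0; Z[16]=1 grow→box=[16,17)
i=17: i≥r, start 0; Z[17]=1 grow→box=[17,18)
i=18: i≥r, start 0; Z[18]=1 grow→box=[18,19)
i=19: i≥r, start 0; Z[19]=5 grow→box=[19,24)
i=20: min(r-i=4, Z[1]=0)=0; Z[20]=0
i=21: min(r-i=3, Z[2]=1)=1; Z[21]=1
i=22: min(r-i=2, Z[3]=4)=2; Z[22]=2
i=23: min(r-i=1, Z[4]=0)=0; Z[23]=0
i=24: i≥r, start 0; Z[24]=0
i=25: i≥r, start 0; Z[25]=1 grow→box=[25,26)
i=26: i≥r, start 0; Z[26]=6 grow→box=[26,32)
i=27: min(r-i=5, Z[1]=0)=0; Z[27]=0
i=28: min(r-i=4, Z[2]=1)=1; Z[28]=1
i=29: min(r-i=3, Z[3]=4)=3; Z[29]=3
i=30: min(r-i=2, Z[4]=0)=0; Z[30]=0
i=31: min(r-i=1, Z[5]=1)=1; Z[31]=1

[32, 0, 1, 4, 0, 1, 1, 4, 0, 1, 1, 1, 2, 0, 0, 0, 1, 1, 1, 5, 0, 1, 2, 0, 0, 1, 6, 0, 1, 3, 0, 1]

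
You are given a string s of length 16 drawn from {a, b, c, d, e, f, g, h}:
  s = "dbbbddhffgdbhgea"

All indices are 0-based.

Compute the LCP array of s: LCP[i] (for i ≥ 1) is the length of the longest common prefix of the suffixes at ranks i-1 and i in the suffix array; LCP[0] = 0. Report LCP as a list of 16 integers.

[0, 0, 2, 1, 1, 0, 2, 1, 1, 0, 0, 1, 0, 1, 0, 1]

sorted suffixes:
  #0 SA[0]=15  'a'
  #1 SA[1]=1  'bbbddhffgdbhgea'
  #2 SA[2]=2  'bbddhffgdbhgea'
  #3 SA[3]=3  'bddhffgdbhgea'
  #4 SA[4]=11  'bhgea'
  #5 SA[5]=0  'dbbbddhffgdbhgea'
  #6 SA[6]=10  'dbhgea'
  #7 SA[7]=4  'ddhffgdbhgea'
  #8 SA[8]=5  'dhffgdbhgea'
  #9 SA[9]=14  'ea'
  #10 SA[10]=7  'ffgdbhgea'
  #11 SA[11]=8  'fgdbhgea'
  #12 SA[12]=9  'gdbhgea'
  #13 SA[13]=13  'gea'
  #14 SA[14]=6  'hffgdbhgea'
  #15 SA[15]=12  'hgea'

SA = [15, 1, 2, 3, 11, 0, 10, 4, 5, 14, 7, 8, 9, 13, 6, 12]
[i] adj suffixes → lcp
  [1] 15/1 → 0 ('')
  [2] 1/2 → 2 ('bb')
  [3] 2/3 → 1 ('b')
  [4] 3/11 → 1 ('b')
  [5] 11/0 → 0 ('')
  [6] 0/10 → 2 ('db')
  [7] 10/4 → 1 ('d')
  [8] 4/5 → 1 ('d')
  [9] 5/14 → 0 ('')
  [10] 14/7 → 0 ('')
  [11] 7/8 → 1 ('f')
  [12] 8/9 → 0 ('')
  [13] 9/13 → 1 ('g')
  [14] 13/6 → 0 ('')
  [15] 6/12 → 1 ('h')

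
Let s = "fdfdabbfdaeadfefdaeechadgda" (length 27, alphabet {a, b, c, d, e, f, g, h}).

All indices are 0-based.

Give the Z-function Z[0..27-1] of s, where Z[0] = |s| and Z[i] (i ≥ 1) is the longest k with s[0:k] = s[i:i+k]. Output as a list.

Z[0]=27
i=1: outside box; Z[1]=0
i=2: outside box; Z[2]=2 grow→box=[2,4)
i=3: min(r-i=1, Z[1]=0)=0; Z[3]=0
i=4: outside box; Z[4]=0
i=5: outside box; Z[5]=0
i=6: outside box; Z[6]=0
i=7: outside box; Z[7]=2 grow→box=[7,9)
i=8: min(r-i=1, Z[1]=0)=0; Z[8]=0
i=9: outside box; Z[9]=0
i=10: outside box; Z[10]=0
i=11: outside box; Z[11]=0
i=12: outside box; Z[12]=0
i=13: outside box; Z[13]=1 grow→box=[13,14)
i=14: outside box; Z[14]=0
i=15: outside box; Z[15]=2 grow→box=[15,17)
i=16: min(r-i=1, Z[1]=0)=0; Z[16]=0
i=17: outside box; Z[17]=0
i=18: outside box; Z[18]=0
i=19: outside box; Z[19]=0
i=20: outside box; Z[20]=0
i=21: outside box; Z[21]=0
i=22: outside box; Z[22]=0
i=23: outside box; Z[23]=0
i=24: outside box; Z[24]=0
i=25: outside box; Z[25]=0
i=26: outside box; Z[26]=0

[27, 0, 2, 0, 0, 0, 0, 2, 0, 0, 0, 0, 0, 1, 0, 2, 0, 0, 0, 0, 0, 0, 0, 0, 0, 0, 0]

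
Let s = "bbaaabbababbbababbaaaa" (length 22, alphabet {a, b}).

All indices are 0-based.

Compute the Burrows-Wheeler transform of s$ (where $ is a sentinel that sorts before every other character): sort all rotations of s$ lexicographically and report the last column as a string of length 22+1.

rank  rotation                 last
    0  $bbaaabbababbbababbaaaa  a
    1  a$bbaaabbababbbababbaaa  a
    2  aa$bbaaabbababbbababbaa  a
    3  aaa$bbaaabbababbbababba  a
    4  aaaa$bbaaabbababbbababb  b
    5  aaabbababbbababbaaaa$bb  b
    6  aabbababbbababbaaaa$bba  a
    7  ababbaaaa$bbaaabbababbb  b
    8  ababbbababbaaaa$bbaaabb  b
    9  abbaaaa$bbaaabbababbbab  b
   10  abbababbbababbaaaa$bbaa  a
   11  abbbababbaaaa$bbaaabbab  b
   12  baaaa$bbaaabbababbbabab  b
   13  baaabbababbbababbaaaa$b  b
   14  bababbaaaa$bbaaabbababb  b
   15  bababbbababbaaaa$bbaaab  b
   16  babbaaaa$bbaaabbababbba  a
   17  babbbababbaaaa$bbaaabba  a
   18  bbaaaa$bbaaabbababbbaba  a
   19  bbaaabbababbbababbaaaa$  $
   20  bbababbaaaa$bbaaabbabab  b
   21  bbababbbababbaaaa$bbaaa  a
   22  bbbababbaaaa$bbaaabbaba  a

aaaabbabbbabbbbbaaa$baa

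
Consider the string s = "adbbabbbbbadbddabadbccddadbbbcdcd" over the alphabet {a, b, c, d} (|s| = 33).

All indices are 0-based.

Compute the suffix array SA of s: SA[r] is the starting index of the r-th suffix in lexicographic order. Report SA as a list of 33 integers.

[15, 4, 0, 24, 17, 10, 3, 16, 9, 2, 8, 7, 6, 5, 26, 27, 19, 28, 12, 20, 31, 29, 21, 32, 14, 23, 1, 25, 18, 11, 30, 13, 22]

rank→(start, suffix):
  0 → (15, 'abadbccddadbbbcdcd')
  1 → (4, 'abbbbbadbddabadbccddadbbbcdcd')
  2 → (0, 'adbbabbbbbadbddabadbccddadbbbcdcd')
  3 → (24, 'adbbbcdcd')
  4 → (17, 'adbccddadbbbcdcd')
  5 → (10, 'adbddabadbccddadbbbcdcd')
  6 → (3, 'babbbbbadbddabadbccddadbbbcdcd')
  7 → (16, 'badbccddadbbbcdcd')
  8 → (9, 'badbddabadbccddadbbbcdcd')
  9 → (2, 'bbabbbbbadbddabadbccddadbbbcdcd')
  10 → (8, 'bbadbddabadbccddadbbbcdcd')
  11 → (7, 'bbbadbddabadbccddadbbbcdcd')
  12 → (6, 'bbbbadbddabadbccddadbbbcdcd')
  13 → (5, 'bbbbbadbddabadbccddadbbbcdcd')
  14 → (26, 'bbbcdcd')
  15 → (27, 'bbcdcd')
  16 → (19, 'bccddadbbbcdcd')
  17 → (28, 'bcdcd')
  18 → (12, 'bddabadbccddadbbbcdcd')
  19 → (20, 'ccddadbbbcdcd')
  20 → (31, 'cd')
  21 → (29, 'cdcd')
  22 → (21, 'cddadbbbcdcd')
  23 → (32, 'd')
  24 → (14, 'dabadbccddadbbbcdcd')
  25 → (23, 'dadbbbcdcd')
  26 → (1, 'dbbabbbbbadbddabadbccddadbbbcdcd')
  27 → (25, 'dbbbcdcd')
  28 → (18, 'dbccddadbbbcdcd')
  29 → (11, 'dbddabadbccddadbbbcdcd')
  30 → (30, 'dcd')
  31 → (13, 'ddabadbccddadbbbcdcd')
  32 → (22, 'ddadbbbcdcd')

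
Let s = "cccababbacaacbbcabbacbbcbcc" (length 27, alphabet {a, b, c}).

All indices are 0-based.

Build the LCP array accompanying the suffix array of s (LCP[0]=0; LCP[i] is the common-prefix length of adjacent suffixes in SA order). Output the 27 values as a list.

rank | idx | suffix
   0 |  10 | aacbbcabbacbbcbcc
   1 |   3 | ababbacaacbbcabbacbbcbcc
   2 |   5 | abbacaacbbcabbacbbcbcc
   3 |  16 | abbacbbcbcc
   4 |   8 | acaacbbcabbacbbcbcc
   5 |  11 | acbbcabbacbbcbcc
   6 |  19 | acbbcbcc
   7 |   4 | babbacaacbbcabbacbbcbcc
   8 |   7 | bacaacbbcabbacbbcbcc
   9 |  18 | bacbbcbcc
  10 |   6 | bbacaacbbcabbacbbcbcc
  11 |  17 | bbacbbcbcc
  12 |  13 | bbcabbacbbcbcc
  13 |  21 | bbcbcc
  14 |  14 | bcabbacbbcbcc
  15 |  22 | bcbcc
  16 |  24 | bcc
  17 |  26 | c
  18 |   9 | caacbbcabbacbbcbcc
  19 |   2 | cababbacaacbbcabbacbbcbcc
  20 |  15 | cabbacbbcbcc
  21 |  12 | cbbcabbacbbcbcc
  22 |  20 | cbbcbcc
  23 |  23 | cbcc
  24 |  25 | cc
  25 |   1 | ccababbacaacbbcabbacbbcbcc
  26 |   0 | cccababbacaacbbcabbacbbcbcc

SA = [10, 3, 5, 16, 8, 11, 19, 4, 7, 18, 6, 17, 13, 21, 14, 22, 24, 26, 9, 2, 15, 12, 20, 23, 25, 1, 0]
rank  pair      lcp
   1  s[10:],s[3:]  1  'a'
   2  s[3:],s[5:]  2  'ab'
   3  s[5:],s[16:]  5  'abbac'
   4  s[16:],s[8:]  1  'a'
   5  s[8:],s[11:]  2  'ac'
   6  s[11:],s[19:]  5  'acbbc'
   7  s[19:],s[4:]  0  ''
   8  s[4:],s[7:]  2  'ba'
   9  s[7:],s[18:]  3  'bac'
  10  s[18:],s[6:]  1  'b'
  11  s[6:],s[17:]  4  'bbac'
  12  s[17:],s[13:]  2  'bb'
  13  s[13:],s[21:]  3  'bbc'
  14  s[21:],s[14:]  1  'b'
  15  s[14:],s[22:]  2  'bc'
  16  s[22:],s[24:]  2  'bc'
  17  s[24:],s[26:]  0  ''
  18  s[26:],s[9:]  1  'c'
  19  s[9:],s[2:]  2  'ca'
  20  s[2:],s[15:]  3  'cab'
  21  s[15:],s[12:]  1  'c'
  22  s[12:],s[20:]  4  'cbbc'
  23  s[20:],s[23:]  2  'cb'
  24  s[23:],s[25:]  1  'c'
  25  s[25:],s[1:]  2  'cc'
  26  s[1:],s[0:]  2  'cc'

[0, 1, 2, 5, 1, 2, 5, 0, 2, 3, 1, 4, 2, 3, 1, 2, 2, 0, 1, 2, 3, 1, 4, 2, 1, 2, 2]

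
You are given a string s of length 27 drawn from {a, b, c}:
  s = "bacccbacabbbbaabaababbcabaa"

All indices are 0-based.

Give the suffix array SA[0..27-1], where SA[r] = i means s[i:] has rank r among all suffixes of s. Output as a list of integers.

[26, 25, 13, 16, 23, 14, 17, 8, 19, 6, 1, 24, 12, 15, 18, 5, 0, 11, 10, 9, 20, 21, 22, 7, 4, 3, 2]

rank→(start, suffix):
  0 → (26, 'a')
  1 → (25, 'aa')
  2 → (13, 'aabaababbcabaa')
  3 → (16, 'aababbcabaa')
  4 → (23, 'abaa')
  5 → (14, 'abaababbcabaa')
  6 → (17, 'ababbcabaa')
  7 → (8, 'abbbbaabaababbcabaa')
  8 → (19, 'abbcabaa')
  9 → (6, 'acabbbbaabaababbcabaa')
  10 → (1, 'acccbacabbbbaabaababbcabaa')
  11 → (24, 'baa')
  12 → (12, 'baabaababbcabaa')
  13 → (15, 'baababbcabaa')
  14 → (18, 'babbcabaa')
  15 → (5, 'bacabbbbaabaababbcabaa')
  16 → (0, 'bacccbacabbbbaabaababbcabaa')
  17 → (11, 'bbaabaababbcabaa')
  18 → (10, 'bbbaabaababbcabaa')
  19 → (9, 'bbbbaabaababbcabaa')
  20 → (20, 'bbcabaa')
  21 → (21, 'bcabaa')
  22 → (22, 'cabaa')
  23 → (7, 'cabbbbaabaababbcabaa')
  24 → (4, 'cbacabbbbaabaababbcabaa')
  25 → (3, 'ccbacabbbbaabaababbcabaa')
  26 → (2, 'cccbacabbbbaabaababbcabaa')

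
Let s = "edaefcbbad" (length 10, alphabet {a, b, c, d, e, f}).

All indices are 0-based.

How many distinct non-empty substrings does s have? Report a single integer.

rank→(start, suffix):
  0 → (8, 'ad')
  1 → (2, 'aefcbbad')
  2 → (7, 'bad')
  3 → (6, 'bbad')
  4 → (5, 'cbbad')
  5 → (9, 'd')
  6 → (1, 'daefcbbad')
  7 → (0, 'edaefcbbad')
  8 → (3, 'efcbbad')
  9 → (4, 'fcbbad')

SA = [8, 2, 7, 6, 5, 9, 1, 0, 3, 4]
[i] adj suffixes → lcp
  [1] 8/2 → 1 ('a')
  [2] 2/7 → 0 ('')
  [3] 7/6 → 1 ('b')
  [4] 6/5 → 0 ('')
  [5] 5/9 → 0 ('')
  [6] 9/1 → 1 ('d')
  [7] 1/0 → 0 ('')
  [8] 0/3 → 1 ('e')
  [9] 3/4 → 0 ('')

n(n+1)/2 = 10·11/2 = 55
Σ LCP = 0 + 1 + 0 + 1 + 0 + 0 + 1 + 0 + 1 + 0 = 4
distinct = 55 − 4 = 51

51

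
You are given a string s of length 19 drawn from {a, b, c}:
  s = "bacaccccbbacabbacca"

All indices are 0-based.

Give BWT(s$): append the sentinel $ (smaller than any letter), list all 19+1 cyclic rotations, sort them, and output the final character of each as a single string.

rank  rotation              last
    0  $bacaccccbbacabbacca  a
    1  a$bacaccccbbacabbacc  c
    2  abbacca$bacaccccbbac  c
    3  acabbacca$bacaccccbb  b
    4  acaccccbbacabbacca$b  b
    5  acca$bacaccccbbacabb  b
    6  accccbbacabbacca$bac  c
    7  bacabbacca$bacaccccb  b
    8  bacaccccbbacabbacca$  $
    9  bacca$bacaccccbbacab  b
   10  bbacabbacca$bacacccc  c
   11  bbacca$bacaccccbbaca  a
   12  ca$bacaccccbbacabbac  c
   13  cabbacca$bacaccccbba  a
   14  caccccbbacabbacca$ba  a
   15  cbbacabbacca$bacaccc  c
   16  cca$bacaccccbbacabba  a
   17  ccbbacabbacca$bacacc  c
   18  cccbbacabbacca$bacac  c
   19  ccccbbacabbacca$baca  a

accbbbcb$bcacaacacca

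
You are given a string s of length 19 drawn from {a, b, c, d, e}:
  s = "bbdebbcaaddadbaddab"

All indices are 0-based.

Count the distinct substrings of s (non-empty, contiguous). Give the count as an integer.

168

rank | idx | suffix
   0 |   7 | aaddadbaddab
   1 |  17 | ab
   2 |  11 | adbaddab
   3 |  14 | addab
   4 |   8 | addadbaddab
   5 |  18 | b
   6 |  13 | baddab
   7 |   4 | bbcaaddadbaddab
   8 |   0 | bbdebbcaaddadbaddab
   9 |   5 | bcaaddadbaddab
  10 |   1 | bdebbcaaddadbaddab
  11 |   6 | caaddadbaddab
  12 |  16 | dab
  13 |  10 | dadbaddab
  14 |  12 | dbaddab
  15 |  15 | ddab
  16 |   9 | ddadbaddab
  17 |   2 | debbcaaddadbaddab
  18 |   3 | ebbcaaddadbaddab

SA = [7, 17, 11, 14, 8, 18, 13, 4, 0, 5, 1, 6, 16, 10, 12, 15, 9, 2, 3]
rank  pair      lcp
   1  s[7:],s[17:]  1  'a'
   2  s[17:],s[11:]  1  'a'
   3  s[11:],s[14:]  2  'ad'
   4  s[14:],s[8:]  4  'adda'
   5  s[8:],s[18:]  0  ''
   6  s[18:],s[13:]  1  'b'
   7  s[13:],s[4:]  1  'b'
   8  s[4:],s[0:]  2  'bb'
   9  s[0:],s[5:]  1  'b'
  10  s[5:],s[1:]  1  'b'
  11  s[1:],s[6:]  0  ''
  12  s[6:],s[16:]  0  ''
  13  s[16:],s[10:]  2  'da'
  14  s[10:],s[12:]  1  'd'
  15  s[12:],s[15:]  1  'd'
  16  s[15:],s[9:]  3  'dda'
  17  s[9:],s[2:]  1  'd'
  18  s[2:],s[3:]  0  ''

n(n+1)/2 = 19·20/2 = 190
Σ LCP = 0 + 1 + 1 + 2 + 4 + 0 + 1 + 1 + 2 + 1 + 1 + 0 + 0 + 2 + 1 + 1 + 3 + 1 + 0 = 22
distinct = 190 − 22 = 168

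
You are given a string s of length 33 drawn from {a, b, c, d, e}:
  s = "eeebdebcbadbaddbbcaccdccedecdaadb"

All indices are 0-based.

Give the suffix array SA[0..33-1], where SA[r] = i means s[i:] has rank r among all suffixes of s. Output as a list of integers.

[29, 18, 30, 9, 12, 32, 8, 11, 15, 16, 6, 3, 17, 7, 19, 22, 27, 20, 23, 28, 31, 10, 14, 21, 13, 4, 25, 5, 2, 26, 24, 1, 0]

rank | idx | suffix
   0 |  29 | aadb
   1 |  18 | accdccedecdaadb
   2 |  30 | adb
   3 |   9 | adbaddbbcaccdccedecdaadb
   4 |  12 | addbbcaccdccedecdaadb
   5 |  32 | b
   6 |   8 | badbaddbbcaccdccedecdaadb
   7 |  11 | baddbbcaccdccedecdaadb
   8 |  15 | bbcaccdccedecdaadb
   9 |  16 | bcaccdccedecdaadb
  10 |   6 | bcbadbaddbbcaccdccedecdaadb
  11 |   3 | bdebcbadbaddbbcaccdccedecdaadb
  12 |  17 | caccdccedecdaadb
  13 |   7 | cbadbaddbbcaccdccedecdaadb
  14 |  19 | ccdccedecdaadb
  15 |  22 | ccedecdaadb
  16 |  27 | cdaadb
  17 |  20 | cdccedecdaadb
  18 |  23 | cedecdaadb
  19 |  28 | daadb
  20 |  31 | db
  21 |  10 | dbaddbbcaccdccedecdaadb
  22 |  14 | dbbcaccdccedecdaadb
  23 |  21 | dccedecdaadb
  24 |  13 | ddbbcaccdccedecdaadb
  25 |   4 | debcbadbaddbbcaccdccedecdaadb
  26 |  25 | decdaadb
  27 |   5 | ebcbadbaddbbcaccdccedecdaadb
  28 |   2 | ebdebcbadbaddbbcaccdccedecdaadb
  29 |  26 | ecdaadb
  30 |  24 | edecdaadb
  31 |   1 | eebdebcbadbaddbbcaccdccedecdaadb
  32 |   0 | eeebdebcbadbaddbbcaccdccedecdaadb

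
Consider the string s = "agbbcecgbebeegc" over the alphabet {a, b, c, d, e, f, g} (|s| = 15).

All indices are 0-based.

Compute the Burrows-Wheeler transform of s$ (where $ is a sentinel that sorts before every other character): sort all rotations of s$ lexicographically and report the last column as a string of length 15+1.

c$gbgegbebcbeace

rank  rotation          last
    0  $agbbcecgbebeegc  c
    1  agbbcecgbebeegc$  $
    2  bbcecgbebeegc$ag  g
    3  bcecgbebeegc$agb  b
    4  bebeegc$agbbcecg  g
    5  beegc$agbbcecgbe  e
    6  c$agbbcecgbebeeg  g
    7  cecgbebeegc$agbb  b
    8  cgbebeegc$agbbce  e
    9  ebeegc$agbbcecgb  b
   10  ecgbebeegc$agbbc  c
   11  eegc$agbbcecgbeb  b
   12  egc$agbbcecgbebe  e
   13  gbbcecgbebeegc$a  a
   14  gbebeegc$agbbcec  c
   15  gc$agbbcecgbebee  e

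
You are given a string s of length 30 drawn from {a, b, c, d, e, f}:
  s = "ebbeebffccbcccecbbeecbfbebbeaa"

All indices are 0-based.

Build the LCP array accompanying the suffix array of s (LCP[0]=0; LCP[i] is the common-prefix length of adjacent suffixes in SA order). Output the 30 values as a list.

rank→(start, suffix):
  0 → (29, 'a')
  1 → (28, 'aa')
  2 → (25, 'bbeaa')
  3 → (1, 'bbeebffccbcccecbbeecbfbebbeaa')
  4 → (16, 'bbeecbfbebbeaa')
  5 → (10, 'bcccecbbeecbfbebbeaa')
  6 → (26, 'beaa')
  7 → (23, 'bebbeaa')
  8 → (2, 'beebffccbcccecbbeecbfbebbeaa')
  9 → (17, 'beecbfbebbeaa')
  10 → (21, 'bfbebbeaa')
  11 → (5, 'bffccbcccecbbeecbfbebbeaa')
  12 → (15, 'cbbeecbfbebbeaa')
  13 → (9, 'cbcccecbbeecbfbebbeaa')
  14 → (20, 'cbfbebbeaa')
  15 → (8, 'ccbcccecbbeecbfbebbeaa')
  16 → (11, 'cccecbbeecbfbebbeaa')
  17 → (12, 'ccecbbeecbfbebbeaa')
  18 → (13, 'cecbbeecbfbebbeaa')
  19 → (27, 'eaa')
  20 → (24, 'ebbeaa')
  21 → (0, 'ebbeebffccbcccecbbeecbfbebbeaa')
  22 → (4, 'ebffccbcccecbbeecbfbebbeaa')
  23 → (14, 'ecbbeecbfbebbeaa')
  24 → (19, 'ecbfbebbeaa')
  25 → (3, 'eebffccbcccecbbeecbfbebbeaa')
  26 → (18, 'eecbfbebbeaa')
  27 → (22, 'fbebbeaa')
  28 → (7, 'fccbcccecbbeecbfbebbeaa')
  29 → (6, 'ffccbcccecbbeecbfbebbeaa')

SA = [29, 28, 25, 1, 16, 10, 26, 23, 2, 17, 21, 5, 15, 9, 20, 8, 11, 12, 13, 27, 24, 0, 4, 14, 19, 3, 18, 22, 7, 6]
i: (SA[i-1],SA[i]) lcp shared
  1: (29,28) 1 'a'
  2: (28,25) 0 ''
  3: (25,1) 3 'bbe'
  4: (1,16) 4 'bbee'
  5: (16,10) 1 'b'
  6: (10,26) 1 'b'
  7: (26,23) 2 'be'
  8: (23,2) 2 'be'
  9: (2,17) 3 'bee'
  10: (17,21) 1 'b'
  11: (21,5) 2 'bf'
  12: (5,15) 0 ''
  13: (15,9) 2 'cb'
  14: (9,20) 2 'cb'
  15: (20,8) 1 'c'
  16: (8,11) 2 'cc'
  17: (11,12) 2 'cc'
  18: (12,13) 1 'c'
  19: (13,27) 0 ''
  20: (27,24) 1 'e'
  21: (24,0) 4 'ebbe'
  22: (0,4) 2 'eb'
  23: (4,14) 1 'e'
  24: (14,19) 3 'ecb'
  25: (19,3) 1 'e'
  26: (3,18) 2 'ee'
  27: (18,22) 0 ''
  28: (22,7) 1 'f'
  29: (7,6) 1 'f'

[0, 1, 0, 3, 4, 1, 1, 2, 2, 3, 1, 2, 0, 2, 2, 1, 2, 2, 1, 0, 1, 4, 2, 1, 3, 1, 2, 0, 1, 1]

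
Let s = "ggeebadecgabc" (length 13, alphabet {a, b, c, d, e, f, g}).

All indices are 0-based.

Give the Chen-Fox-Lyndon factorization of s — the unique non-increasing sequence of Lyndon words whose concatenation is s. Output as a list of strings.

emit factor 1: 'g' (i=0, period=1)
emit factor 2: 'g' (i=1, period=1)
emit factor 3: 'e' (i=2, period=1)
emit factor 4: 'e' (i=3, period=1)
emit factor 5: 'b' (i=4, period=1)
emit factor 6: 'adecg' (i=5, period=5)
emit factor 7: 'abc' (i=10, period=3)

["g", "g", "e", "e", "b", "adecg", "abc"]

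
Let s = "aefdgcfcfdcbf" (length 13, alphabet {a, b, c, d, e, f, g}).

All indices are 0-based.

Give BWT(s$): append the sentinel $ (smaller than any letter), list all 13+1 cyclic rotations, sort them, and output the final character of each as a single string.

rank  rotation        last
    0  $aefdgcfcfdcbf  f
    1  aefdgcfcfdcbf$  $
    2  bf$aefdgcfcfdc  c
    3  cbf$aefdgcfcfd  d
    4  cfcfdcbf$aefdg  g
    5  cfdcbf$aefdgcf  f
    6  dcbf$aefdgcfcf  f
    7  dgcfcfdcbf$aef  f
    8  efdgcfcfdcbf$a  a
    9  f$aefdgcfcfdcb  b
   10  fcfdcbf$aefdgc  c
   11  fdcbf$aefdgcfc  c
   12  fdgcfcfdcbf$ae  e
   13  gcfcfdcbf$aefd  d

f$cdgfffabcced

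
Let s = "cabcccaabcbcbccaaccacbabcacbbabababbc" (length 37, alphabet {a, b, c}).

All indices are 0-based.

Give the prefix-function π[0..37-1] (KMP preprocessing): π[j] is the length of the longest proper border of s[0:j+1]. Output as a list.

π[0] = 0
j=1 s[j]='a': π[1]=0 (border '')
j=2 s[j]='b': π[2]=0 (border '')
j=3 s[j]='c': π[3]=1 (border 'c')
j=4 s[j]='c': k: 1→0; π[4]=1 (border 'c')
j=5 s[j]='c': k: 1→0; π[5]=1 (border 'c')
j=6 s[j]='a': π[6]=2 (border 'ca')
j=7 s[j]='a': k: 2→0; π[7]=0 (border '')
j=8 s[j]='b': π[8]=0 (border '')
j=9 s[j]='c': π[9]=1 (border 'c')
j=10 s[j]='b': k: 1→0; π[10]=0 (border '')
j=11 s[j]='c': π[11]=1 (border 'c')
j=12 s[j]='b': k: 1→0; π[12]=0 (border '')
j=13 s[j]='c': π[13]=1 (border 'c')
j=14 s[j]='c': k: 1→0; π[14]=1 (border 'c')
j=15 s[j]='a': π[15]=2 (border 'ca')
j=16 s[j]='a': k: 2→0; π[16]=0 (border '')
j=17 s[j]='c': π[17]=1 (border 'c')
j=18 s[j]='c': k: 1→0; π[18]=1 (border 'c')
j=19 s[j]='a': π[19]=2 (border 'ca')
j=20 s[j]='c': k: 2→0; π[20]=1 (border 'c')
j=21 s[j]='b': k: 1→0; π[21]=0 (border '')
j=22 s[j]='a': π[22]=0 (border '')
j=23 s[j]='b': π[23]=0 (border '')
j=24 s[j]='c': π[24]=1 (border 'c')
j=25 s[j]='a': π[25]=2 (border 'ca')
j=26 s[j]='c': k: 2→0; π[26]=1 (border 'c')
j=27 s[j]='b': k: 1→0; π[27]=0 (border '')
j=28 s[j]='b': π[28]=0 (border '')
j=29 s[j]='a': π[29]=0 (border '')
j=30 s[j]='b': π[30]=0 (border '')
j=31 s[j]='a': π[31]=0 (border '')
j=32 s[j]='b': π[32]=0 (border '')
j=33 s[j]='a': π[33]=0 (border '')
j=34 s[j]='b': π[34]=0 (border '')
j=35 s[j]='b': π[35]=0 (border '')
j=36 s[j]='c': π[36]=1 (border 'c')

[0, 0, 0, 1, 1, 1, 2, 0, 0, 1, 0, 1, 0, 1, 1, 2, 0, 1, 1, 2, 1, 0, 0, 0, 1, 2, 1, 0, 0, 0, 0, 0, 0, 0, 0, 0, 1]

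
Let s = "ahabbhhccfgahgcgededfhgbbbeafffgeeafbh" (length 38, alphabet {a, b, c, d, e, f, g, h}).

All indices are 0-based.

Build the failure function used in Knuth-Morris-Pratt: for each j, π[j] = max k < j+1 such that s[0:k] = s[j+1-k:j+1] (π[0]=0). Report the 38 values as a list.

[0, 0, 1, 0, 0, 0, 0, 0, 0, 0, 0, 1, 2, 0, 0, 0, 0, 0, 0, 0, 0, 0, 0, 0, 0, 0, 0, 1, 0, 0, 0, 0, 0, 0, 1, 0, 0, 0]

π[0] = 0
j=1 s[j]='h': π[1]=0 (border '')
j=2 s[j]='a': π[2]=1 (border 'a')
j=3 s[j]='b': k: 1→0; π[3]=0 (border '')
j=4 s[j]='b': π[4]=0 (border '')
j=5 s[j]='h': π[5]=0 (border '')
j=6 s[j]='h': π[6]=0 (border '')
j=7 s[j]='c': π[7]=0 (border '')
j=8 s[j]='c': π[8]=0 (border '')
j=9 s[j]='f': π[9]=0 (border '')
j=10 s[j]='g': π[10]=0 (border '')
j=11 s[j]='a': π[11]=1 (border 'a')
j=12 s[j]='h': π[12]=2 (border 'ah')
j=13 s[j]='g': k: 2→0; π[13]=0 (border '')
j=14 s[j]='c': π[14]=0 (border '')
j=15 s[j]='g': π[15]=0 (border '')
j=16 s[j]='e': π[16]=0 (border '')
j=17 s[j]='d': π[17]=0 (border '')
j=18 s[j]='e': π[18]=0 (border '')
j=19 s[j]='d': π[19]=0 (border '')
j=20 s[j]='f': π[20]=0 (border '')
j=21 s[j]='h': π[21]=0 (border '')
j=22 s[j]='g': π[22]=0 (border '')
j=23 s[j]='b': π[23]=0 (border '')
j=24 s[j]='b': π[24]=0 (border '')
j=25 s[j]='b': π[25]=0 (border '')
j=26 s[j]='e': π[26]=0 (border '')
j=27 s[j]='a': π[27]=1 (border 'a')
j=28 s[j]='f': k: 1→0; π[28]=0 (border '')
j=29 s[j]='f': π[29]=0 (border '')
j=30 s[j]='f': π[30]=0 (border '')
j=31 s[j]='g': π[31]=0 (border '')
j=32 s[j]='e': π[32]=0 (border '')
j=33 s[j]='e': π[33]=0 (border '')
j=34 s[j]='a': π[34]=1 (border 'a')
j=35 s[j]='f': k: 1→0; π[35]=0 (border '')
j=36 s[j]='b': π[36]=0 (border '')
j=37 s[j]='h': π[37]=0 (border '')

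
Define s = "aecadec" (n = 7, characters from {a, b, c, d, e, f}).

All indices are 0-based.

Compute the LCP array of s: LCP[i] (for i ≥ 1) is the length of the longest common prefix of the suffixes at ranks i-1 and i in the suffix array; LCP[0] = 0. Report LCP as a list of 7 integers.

sorted suffixes:
  #0 SA[0]=3  'adec'
  #1 SA[1]=0  'aecadec'
  #2 SA[2]=6  'c'
  #3 SA[3]=2  'cadec'
  #4 SA[4]=4  'dec'
  #5 SA[5]=5  'ec'
  #6 SA[6]=1  'ecadec'

SA = [3, 0, 6, 2, 4, 5, 1]
rank  pair      lcp
   1  s[3:],s[0:]  1  'a'
   2  s[0:],s[6:]  0  ''
   3  s[6:],s[2:]  1  'c'
   4  s[2:],s[4:]  0  ''
   5  s[4:],s[5:]  0  ''
   6  s[5:],s[1:]  2  'ec'

[0, 1, 0, 1, 0, 0, 2]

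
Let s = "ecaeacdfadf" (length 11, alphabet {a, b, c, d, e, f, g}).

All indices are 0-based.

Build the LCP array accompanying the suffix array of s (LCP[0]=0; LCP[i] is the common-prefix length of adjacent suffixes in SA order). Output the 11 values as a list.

[0, 1, 1, 0, 1, 0, 2, 0, 1, 0, 1]

sorted suffixes:
  #0 SA[0]=4  'acdfadf'
  #1 SA[1]=8  'adf'
  #2 SA[2]=2  'aeacdfadf'
  #3 SA[3]=1  'caeacdfadf'
  #4 SA[4]=5  'cdfadf'
  #5 SA[5]=9  'df'
  #6 SA[6]=6  'dfadf'
  #7 SA[7]=3  'eacdfadf'
  #8 SA[8]=0  'ecaeacdfadf'
  #9 SA[9]=10  'f'
  #10 SA[10]=7  'fadf'

SA = [4, 8, 2, 1, 5, 9, 6, 3, 0, 10, 7]
i: (SA[i-1],SA[i]) lcp shared
  1: (4,8) 1 'a'
  2: (8,2) 1 'a'
  3: (2,1) 0 ''
  4: (1,5) 1 'c'
  5: (5,9) 0 ''
  6: (9,6) 2 'df'
  7: (6,3) 0 ''
  8: (3,0) 1 'e'
  9: (0,10) 0 ''
  10: (10,7) 1 'f'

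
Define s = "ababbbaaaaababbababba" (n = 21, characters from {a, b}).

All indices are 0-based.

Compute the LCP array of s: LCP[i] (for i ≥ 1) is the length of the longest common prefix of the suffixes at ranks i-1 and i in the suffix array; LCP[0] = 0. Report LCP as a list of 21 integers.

rank→(start, suffix):
  0 → (20, 'a')
  1 → (6, 'aaaaababbababba')
  2 → (7, 'aaaababbababba')
  3 → (8, 'aaababbababba')
  4 → (9, 'aababbababba')
  5 → (15, 'ababba')
  6 → (10, 'ababbababba')
  7 → (0, 'ababbbaaaaababbababba')
  8 → (17, 'abba')
  9 → (12, 'abbababba')
  10 → (2, 'abbbaaaaababbababba')
  11 → (19, 'ba')
  12 → (5, 'baaaaababbababba')
  13 → (14, 'bababba')
  14 → (16, 'babba')
  15 → (11, 'babbababba')
  16 → (1, 'babbbaaaaababbababba')
  17 → (18, 'bba')
  18 → (4, 'bbaaaaababbababba')
  19 → (13, 'bbababba')
  20 → (3, 'bbbaaaaababbababba')

SA = [20, 6, 7, 8, 9, 15, 10, 0, 17, 12, 2, 19, 5, 14, 16, 11, 1, 18, 4, 13, 3]
[i] adj suffixes → lcp
  [1] 20/6 → 1 ('a')
  [2] 6/7 → 4 ('aaaa')
  [3] 7/8 → 3 ('aaa')
  [4] 8/9 → 2 ('aa')
  [5] 9/15 → 1 ('a')
  [6] 15/10 → 6 ('ababba')
  [7] 10/0 → 5 ('ababb')
  [8] 0/17 → 2 ('ab')
  [9] 17/12 → 4 ('abba')
  [10] 12/2 → 3 ('abb')
  [11] 2/19 → 0 ('')
  [12] 19/5 → 2 ('ba')
  [13] 5/14 → 2 ('ba')
  [14] 14/16 → 3 ('bab')
  [15] 16/11 → 5 ('babba')
  [16] 11/1 → 4 ('babb')
  [17] 1/18 → 1 ('b')
  [18] 18/4 → 3 ('bba')
  [19] 4/13 → 3 ('bba')
  [20] 13/3 → 2 ('bb')

[0, 1, 4, 3, 2, 1, 6, 5, 2, 4, 3, 0, 2, 2, 3, 5, 4, 1, 3, 3, 2]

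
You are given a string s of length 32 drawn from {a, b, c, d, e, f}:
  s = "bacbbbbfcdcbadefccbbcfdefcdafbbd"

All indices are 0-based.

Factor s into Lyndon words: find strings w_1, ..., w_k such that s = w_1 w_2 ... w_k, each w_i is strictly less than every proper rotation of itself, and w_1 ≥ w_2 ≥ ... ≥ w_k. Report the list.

["b", "acbbbbfcdcbadefccbbcfdefcdafbbd"]

emit factor 1: 'b' (i=0, period=1)
emit factor 2: 'acbbbbfcdcbadefccbbcfdefcdafbbd' (i=1, period=31)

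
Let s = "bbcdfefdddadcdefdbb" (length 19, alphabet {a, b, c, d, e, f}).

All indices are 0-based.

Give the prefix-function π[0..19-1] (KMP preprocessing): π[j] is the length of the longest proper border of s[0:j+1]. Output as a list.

π[0] = 0
j=1 s[j]='b': π[1]=1 (border 'b')
j=2 s[j]='c': k: 1→0; π[2]=0 (border '')
j=3 s[j]='d': π[3]=0 (border '')
j=4 s[j]='f': π[4]=0 (border '')
j=5 s[j]='e': π[5]=0 (border '')
j=6 s[j]='f': π[6]=0 (border '')
j=7 s[j]='d': π[7]=0 (border '')
j=8 s[j]='d': π[8]=0 (border '')
j=9 s[j]='d': π[9]=0 (border '')
j=10 s[j]='a': π[10]=0 (border '')
j=11 s[j]='d': π[11]=0 (border '')
j=12 s[j]='c': π[12]=0 (border '')
j=13 s[j]='d': π[13]=0 (border '')
j=14 s[j]='e': π[14]=0 (border '')
j=15 s[j]='f': π[15]=0 (border '')
j=16 s[j]='d': π[16]=0 (border '')
j=17 s[j]='b': π[17]=1 (border 'b')
j=18 s[j]='b': π[18]=2 (border 'bb')

[0, 1, 0, 0, 0, 0, 0, 0, 0, 0, 0, 0, 0, 0, 0, 0, 0, 1, 2]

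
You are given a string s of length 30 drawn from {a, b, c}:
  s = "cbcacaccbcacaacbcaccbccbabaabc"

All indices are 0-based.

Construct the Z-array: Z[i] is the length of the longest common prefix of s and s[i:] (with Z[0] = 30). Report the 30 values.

[30, 0, 1, 0, 1, 0, 1, 6, 0, 1, 0, 1, 0, 0, 5, 0, 1, 0, 1, 3, 0, 1, 2, 0, 0, 0, 0, 0, 0, 1]

Z[0]=30
i=1: outside box; Z[1]=0
i=2: outside box; Z[2]=1 scan→box=[2,3)
i=3: outside box; Z[3]=0
i=4: outside box; Z[4]=1 scan→box=[4,5)
i=5: outside box; Z[5]=0
i=6: outside box; Z[6]=1 scan→box=[6,7)
i=7: outside box; Z[7]=6 scan→box=[7,13)
i=8: min(r-i=5, Z[1]=0)=0; Z[8]=0
i=9: min(r-i=4, Z[2]=1)=1; Z[9]=1
i=10: min(r-i=3, Z[3]=0)=0; Z[10]=0
i=11: min(r-i=2, Z[4]=1)=1; Z[11]=1
i=12: min(r-i=1, Z[5]=0)=0; Z[12]=0
i=13: outside box; Z[13]=0
i=14: outside box; Z[14]=5 scan→box=[14,19)
i=15: min(r-i=4, Z[1]=0)=0; Z[15]=0
i=16: min(r-i=3, Z[2]=1)=1; Z[16]=1
i=17: min(r-i=2, Z[3]=0)=0; Z[17]=0
i=18: min(r-i=1, Z[4]=1)=1; Z[18]=1
i=19: outside box; Z[19]=3 scan→box=[19,22)
i=20: min(r-i=2, Z[1]=0)=0; Z[20]=0
i=21: min(r-i=1, Z[2]=1)=1; Z[21]=1
i=22: outside box; Z[22]=2 scan→box=[22,24)
i=23: min(r-i=1, Z[1]=0)=0; Z[23]=0
i=24: outside box; Z[24]=0
i=25: outside box; Z[25]=0
i=26: outside box; Z[26]=0
i=27: outside box; Z[27]=0
i=28: outside box; Z[28]=0
i=29: outside box; Z[29]=1 scan→box=[29,30)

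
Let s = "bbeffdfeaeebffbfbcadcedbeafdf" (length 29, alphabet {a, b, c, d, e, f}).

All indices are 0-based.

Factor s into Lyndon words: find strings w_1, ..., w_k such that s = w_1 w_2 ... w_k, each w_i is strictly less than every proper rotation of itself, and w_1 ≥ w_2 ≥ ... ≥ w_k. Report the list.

emit factor 1: 'bbeffdfe' (i=0, period=8)
emit factor 2: 'aeebffbfbc' (i=8, period=10)
emit factor 3: 'adcedbeafdf' (i=18, period=11)

["bbeffdfe", "aeebffbfbc", "adcedbeafdf"]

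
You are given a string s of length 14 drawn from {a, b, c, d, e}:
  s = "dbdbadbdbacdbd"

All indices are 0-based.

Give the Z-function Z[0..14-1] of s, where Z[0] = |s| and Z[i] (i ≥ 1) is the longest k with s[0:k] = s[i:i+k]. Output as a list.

Z[0]=14
i=1: fresh scan; Z[1]=0
i=2: fresh scan; Z[2]=2 scan→box=[2,4)
i=3: min(r-i=1, Z[1]=0)=0; Z[3]=0
i=4: fresh scan; Z[4]=0
i=5: fresh scan; Z[5]=5 scan→box=[5,10)
i=6: min(r-i=4, Z[1]=0)=0; Z[6]=0
i=7: min(r-i=3, Z[2]=2)=2; Z[7]=2
i=8: min(r-i=2, Z[3]=0)=0; Z[8]=0
i=9: min(r-i=1, Z[4]=0)=0; Z[9]=0
i=10: fresh scan; Z[10]=0
i=11: fresh scan; Z[11]=3 scan→box=[11,14)
i=12: min(r-i=2, Z[1]=0)=0; Z[12]=0
i=13: min(r-i=1, Z[2]=2)=1; Z[13]=1

[14, 0, 2, 0, 0, 5, 0, 2, 0, 0, 0, 3, 0, 1]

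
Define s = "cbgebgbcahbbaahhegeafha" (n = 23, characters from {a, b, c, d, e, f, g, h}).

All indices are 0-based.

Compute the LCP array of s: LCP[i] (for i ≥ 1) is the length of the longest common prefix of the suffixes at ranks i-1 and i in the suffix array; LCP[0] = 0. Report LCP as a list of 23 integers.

[0, 1, 1, 1, 2, 0, 1, 1, 1, 2, 0, 1, 0, 1, 1, 0, 0, 1, 2, 0, 1, 1, 1]

rank | idx | suffix
   0 |  22 | a
   1 |  12 | aahhegeafha
   2 |  19 | afha
   3 |   8 | ahbbaahhegeafha
   4 |  13 | ahhegeafha
   5 |  11 | baahhegeafha
   6 |  10 | bbaahhegeafha
   7 |   6 | bcahbbaahhegeafha
   8 |   4 | bgbcahbbaahhegeafha
   9 |   1 | bgebgbcahbbaahhegeafha
  10 |   7 | cahbbaahhegeafha
  11 |   0 | cbgebgbcahbbaahhegeafha
  12 |  18 | eafha
  13 |   3 | ebgbcahbbaahhegeafha
  14 |  16 | egeafha
  15 |  20 | fha
  16 |   5 | gbcahbbaahhegeafha
  17 |  17 | geafha
  18 |   2 | gebgbcahbbaahhegeafha
  19 |  21 | ha
  20 |   9 | hbbaahhegeafha
  21 |  15 | hegeafha
  22 |  14 | hhegeafha

SA = [22, 12, 19, 8, 13, 11, 10, 6, 4, 1, 7, 0, 18, 3, 16, 20, 5, 17, 2, 21, 9, 15, 14]
[i] adj suffixes → lcp
  [1] 22/12 → 1 ('a')
  [2] 12/19 → 1 ('a')
  [3] 19/8 → 1 ('a')
  [4] 8/13 → 2 ('ah')
  [5] 13/11 → 0 ('')
  [6] 11/10 → 1 ('b')
  [7] 10/6 → 1 ('b')
  [8] 6/4 → 1 ('b')
  [9] 4/1 → 2 ('bg')
  [10] 1/7 → 0 ('')
  [11] 7/0 → 1 ('c')
  [12] 0/18 → 0 ('')
  [13] 18/3 → 1 ('e')
  [14] 3/16 → 1 ('e')
  [15] 16/20 → 0 ('')
  [16] 20/5 → 0 ('')
  [17] 5/17 → 1 ('g')
  [18] 17/2 → 2 ('ge')
  [19] 2/21 → 0 ('')
  [20] 21/9 → 1 ('h')
  [21] 9/15 → 1 ('h')
  [22] 15/14 → 1 ('h')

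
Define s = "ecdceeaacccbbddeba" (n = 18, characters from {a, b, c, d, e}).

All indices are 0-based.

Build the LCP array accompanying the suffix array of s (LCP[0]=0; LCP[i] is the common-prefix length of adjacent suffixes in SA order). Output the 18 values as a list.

[0, 1, 1, 0, 1, 1, 0, 1, 2, 1, 1, 0, 1, 1, 0, 1, 1, 1]

rank | idx | suffix
   0 |  17 | a
   1 |   6 | aacccbbddeba
   2 |   7 | acccbbddeba
   3 |  16 | ba
   4 |  11 | bbddeba
   5 |  12 | bddeba
   6 |  10 | cbbddeba
   7 |   9 | ccbbddeba
   8 |   8 | cccbbddeba
   9 |   1 | cdceeaacccbbddeba
  10 |   3 | ceeaacccbbddeba
  11 |   2 | dceeaacccbbddeba
  12 |  13 | ddeba
  13 |  14 | deba
  14 |   5 | eaacccbbddeba
  15 |  15 | eba
  16 |   0 | ecdceeaacccbbddeba
  17 |   4 | eeaacccbbddeba

SA = [17, 6, 7, 16, 11, 12, 10, 9, 8, 1, 3, 2, 13, 14, 5, 15, 0, 4]
i: (SA[i-1],SA[i]) lcp shared
  1: (17,6) 1 'a'
  2: (6,7) 1 'a'
  3: (7,16) 0 ''
  4: (16,11) 1 'b'
  5: (11,12) 1 'b'
  6: (12,10) 0 ''
  7: (10,9) 1 'c'
  8: (9,8) 2 'cc'
  9: (8,1) 1 'c'
  10: (1,3) 1 'c'
  11: (3,2) 0 ''
  12: (2,13) 1 'd'
  13: (13,14) 1 'd'
  14: (14,5) 0 ''
  15: (5,15) 1 'e'
  16: (15,0) 1 'e'
  17: (0,4) 1 'e'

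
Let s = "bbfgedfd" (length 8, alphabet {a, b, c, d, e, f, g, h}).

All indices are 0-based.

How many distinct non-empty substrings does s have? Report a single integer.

33

rank | idx | suffix
   0 |   0 | bbfgedfd
   1 |   1 | bfgedfd
   2 |   7 | d
   3 |   5 | dfd
   4 |   4 | edfd
   5 |   6 | fd
   6 |   2 | fgedfd
   7 |   3 | gedfd

SA = [0, 1, 7, 5, 4, 6, 2, 3]
rank  pair      lcp
   1  s[0:],s[1:]  1  'b'
   2  s[1:],s[7:]  0  ''
   3  s[7:],s[5:]  1  'd'
   4  s[5:],s[4:]  0  ''
   5  s[4:],s[6:]  0  ''
   6  s[6:],s[2:]  1  'f'
   7  s[2:],s[3:]  0  ''

n(n+1)/2 = 8·9/2 = 36
Σ LCP = 0 + 1 + 0 + 1 + 0 + 0 + 1 + 0 = 3
distinct = 36 − 3 = 33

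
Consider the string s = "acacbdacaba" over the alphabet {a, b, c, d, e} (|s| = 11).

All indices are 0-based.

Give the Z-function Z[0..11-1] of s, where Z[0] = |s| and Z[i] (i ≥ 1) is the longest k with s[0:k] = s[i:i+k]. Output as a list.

Z[0]=11
i=1: fresh scan; Z[1]=0
i=2: fresh scan; Z[2]=2 grow→box=[2,4)
i=3: min(r-i=1, Z[1]=0)=0; Z[3]=0
i=4: fresh scan; Z[4]=0
i=5: fresh scan; Z[5]=0
i=6: fresh scan; Z[6]=3 grow→box=[6,9)
i=7: min(r-i=2, Z[1]=0)=0; Z[7]=0
i=8: min(r-i=1, Z[2]=2)=1; Z[8]=1
i=9: fresh scan; Z[9]=0
i=10: fresh scan; Z[10]=1 grow→box=[10,11)

[11, 0, 2, 0, 0, 0, 3, 0, 1, 0, 1]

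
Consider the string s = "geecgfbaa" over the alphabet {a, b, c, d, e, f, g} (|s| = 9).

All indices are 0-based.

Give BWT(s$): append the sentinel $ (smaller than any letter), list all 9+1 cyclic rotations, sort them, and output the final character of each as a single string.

aabfeegg$c

rank  rotation    last
    0  $geecgfbaa  a
    1  a$geecgfba  a
    2  aa$geecgfb  b
    3  baa$geecgf  f
    4  cgfbaa$gee  e
    5  ecgfbaa$ge  e
    6  eecgfbaa$g  g
    7  fbaa$geecg  g
    8  geecgfbaa$  $
    9  gfbaa$geec  c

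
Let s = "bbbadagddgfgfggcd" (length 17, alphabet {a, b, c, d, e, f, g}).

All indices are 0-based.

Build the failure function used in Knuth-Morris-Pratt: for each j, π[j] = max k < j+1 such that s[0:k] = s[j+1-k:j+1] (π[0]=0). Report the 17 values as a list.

π[0] = 0
j=1 s[j]='b': π[1]=1 (border 'b')
j=2 s[j]='b': π[2]=2 (border 'bb')
j=3 s[j]='a': k: 2→1→0; π[3]=0 (border '')
j=4 s[j]='d': π[4]=0 (border '')
j=5 s[j]='a': π[5]=0 (border '')
j=6 s[j]='g': π[6]=0 (border '')
j=7 s[j]='d': π[7]=0 (border '')
j=8 s[j]='d': π[8]=0 (border '')
j=9 s[j]='g': π[9]=0 (border '')
j=10 s[j]='f': π[10]=0 (border '')
j=11 s[j]='g': π[11]=0 (border '')
j=12 s[j]='f': π[12]=0 (border '')
j=13 s[j]='g': π[13]=0 (border '')
j=14 s[j]='g': π[14]=0 (border '')
j=15 s[j]='c': π[15]=0 (border '')
j=16 s[j]='d': π[16]=0 (border '')

[0, 1, 2, 0, 0, 0, 0, 0, 0, 0, 0, 0, 0, 0, 0, 0, 0]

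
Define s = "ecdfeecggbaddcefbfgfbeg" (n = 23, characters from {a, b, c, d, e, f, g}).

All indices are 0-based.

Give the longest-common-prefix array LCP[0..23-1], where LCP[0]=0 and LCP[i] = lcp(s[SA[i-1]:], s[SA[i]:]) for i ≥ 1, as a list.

[0, 0, 1, 1, 0, 1, 1, 0, 1, 1, 0, 2, 1, 1, 1, 0, 2, 1, 1, 0, 1, 1, 1]

rank→(start, suffix):
  0 → (10, 'addcefbfgfbeg')
  1 → (9, 'baddcefbfgfbeg')
  2 → (20, 'beg')
  3 → (16, 'bfgfbeg')
  4 → (1, 'cdfeecggbaddcefbfgfbeg')
  5 → (13, 'cefbfgfbeg')
  6 → (6, 'cggbaddcefbfgfbeg')
  7 → (12, 'dcefbfgfbeg')
  8 → (11, 'ddcefbfgfbeg')
  9 → (2, 'dfeecggbaddcefbfgfbeg')
  10 → (0, 'ecdfeecggbaddcefbfgfbeg')
  11 → (5, 'ecggbaddcefbfgfbeg')
  12 → (4, 'eecggbaddcefbfgfbeg')
  13 → (14, 'efbfgfbeg')
  14 → (21, 'eg')
  15 → (19, 'fbeg')
  16 → (15, 'fbfgfbeg')
  17 → (3, 'feecggbaddcefbfgfbeg')
  18 → (17, 'fgfbeg')
  19 → (22, 'g')
  20 → (8, 'gbaddcefbfgfbeg')
  21 → (18, 'gfbeg')
  22 → (7, 'ggbaddcefbfgfbeg')

SA = [10, 9, 20, 16, 1, 13, 6, 12, 11, 2, 0, 5, 4, 14, 21, 19, 15, 3, 17, 22, 8, 18, 7]
rank  pair      lcp
   1  s[10:],s[9:]  0  ''
   2  s[9:],s[20:]  1  'b'
   3  s[20:],s[16:]  1  'b'
   4  s[16:],s[1:]  0  ''
   5  s[1:],s[13:]  1  'c'
   6  s[13:],s[6:]  1  'c'
   7  s[6:],s[12:]  0  ''
   8  s[12:],s[11:]  1  'd'
   9  s[11:],s[2:]  1  'd'
  10  s[2:],s[0:]  0  ''
  11  s[0:],s[5:]  2  'ec'
  12  s[5:],s[4:]  1  'e'
  13  s[4:],s[14:]  1  'e'
  14  s[14:],s[21:]  1  'e'
  15  s[21:],s[19:]  0  ''
  16  s[19:],s[15:]  2  'fb'
  17  s[15:],s[3:]  1  'f'
  18  s[3:],s[17:]  1  'f'
  19  s[17:],s[22:]  0  ''
  20  s[22:],s[8:]  1  'g'
  21  s[8:],s[18:]  1  'g'
  22  s[18:],s[7:]  1  'g'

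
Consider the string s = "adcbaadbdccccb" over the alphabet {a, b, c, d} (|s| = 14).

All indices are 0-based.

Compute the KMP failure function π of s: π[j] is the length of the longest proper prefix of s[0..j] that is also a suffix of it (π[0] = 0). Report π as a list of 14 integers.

π[0] = 0
j=1 s[j]='d': π[1]=0 (border '')
j=2 s[j]='c': π[2]=0 (border '')
j=3 s[j]='b': π[3]=0 (border '')
j=4 s[j]='a': π[4]=1 (border 'a')
j=5 s[j]='a': k: 1→0; π[5]=1 (border 'a')
j=6 s[j]='d': π[6]=2 (border 'ad')
j=7 s[j]='b': k: 2→0; π[7]=0 (border '')
j=8 s[j]='d': π[8]=0 (border '')
j=9 s[j]='c': π[9]=0 (border '')
j=10 s[j]='c': π[10]=0 (border '')
j=11 s[j]='c': π[11]=0 (border '')
j=12 s[j]='c': π[12]=0 (border '')
j=13 s[j]='b': π[13]=0 (border '')

[0, 0, 0, 0, 1, 1, 2, 0, 0, 0, 0, 0, 0, 0]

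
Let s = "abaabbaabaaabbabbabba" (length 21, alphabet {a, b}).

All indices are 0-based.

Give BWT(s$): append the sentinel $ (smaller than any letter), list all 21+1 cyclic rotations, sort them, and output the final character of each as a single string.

abbbbaa$bababababbaaaa

rank  rotation                last
    0  $abaabbaabaaabbabbabba  a
    1  a$abaabbaabaaabbabbabb  b
    2  aaabbabbabba$abaabbaab  b
    3  aabaaabbabbabba$abaabb  b
    4  aabbaabaaabbabbabba$ab  b
    5  aabbabbabba$abaabbaaba  a
    6  abaaabbabbabba$abaabba  a
    7  abaabbaabaaabbabbabba$  $
    8  abba$abaabbaabaaabbabb  b
    9  abbaabaaabbabbabba$aba  a
   10  abbabba$abaabbaabaaabb  b
   11  abbabbabba$abaabbaabaa  a
   12  ba$abaabbaabaaabbabbab  b
   13  baaabbabbabba$abaabbaa  a
   14  baabaaabbabbabba$abaab  b
   15  baabbaabaaabbabbabba$a  a
   16  babba$abaabbaabaaabbab  b
   17  babbabba$abaabbaabaaab  b
   18  bba$abaabbaabaaabbabba  a
   19  bbaabaaabbabbabba$abaa  a
   20  bbabba$abaabbaabaaabba  a
   21  bbabbabba$abaabbaabaaa  a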